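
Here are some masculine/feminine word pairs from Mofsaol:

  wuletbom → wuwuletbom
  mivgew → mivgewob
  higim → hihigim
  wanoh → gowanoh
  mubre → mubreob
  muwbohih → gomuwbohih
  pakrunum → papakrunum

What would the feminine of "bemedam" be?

bebemedam

"bemedam" ends in -m. The stems ending in -m (wuletbom → wuwuletbom, pakrunum → papakrunum, higim → hihigim) repeat the first consonant+vowel as a prefix.
So bemedam → bebemedam.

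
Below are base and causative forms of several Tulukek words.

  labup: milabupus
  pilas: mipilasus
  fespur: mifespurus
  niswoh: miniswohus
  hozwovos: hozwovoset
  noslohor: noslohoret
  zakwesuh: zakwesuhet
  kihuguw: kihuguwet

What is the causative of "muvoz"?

pilas and hozwovos both end in -s yet inflect differently (mipilasus, hozwovoset), so the final letter is not what conditions the rule; the number of vowels is.
"muvoz" has 2 vowels. The stems with 2 vowels (labup → milabupus, pilas → mipilasus, fespur → mifespurus) add mi- … -us around the stem.
So muvoz → mimuvozus.

mimuvozus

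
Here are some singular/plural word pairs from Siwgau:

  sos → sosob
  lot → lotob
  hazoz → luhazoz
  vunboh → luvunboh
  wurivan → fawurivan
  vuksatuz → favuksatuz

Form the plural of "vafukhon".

favafukhon

"vafukhon" has 3 vowels. The stems with 3 vowels (wurivan → fawurivan, vuksatuz → favuksatuz) add the prefix fa-.
The other patterns: stems with 1 vowel add -ob; stems with 2 vowels add the prefix lu-.
So vafukhon → favafukhon.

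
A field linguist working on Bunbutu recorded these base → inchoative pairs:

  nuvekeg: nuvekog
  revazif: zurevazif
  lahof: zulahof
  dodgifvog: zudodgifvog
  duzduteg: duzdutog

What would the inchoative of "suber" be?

subor

"suber" has last vowel 'e'. The stems whose last vowel is 'e' (nuvekeg → nuvekog, duzduteg → duzdutog) change the last vowel to 'o'.
The other pattern: stems whose last vowel is 'i' or 'o' add the prefix zu-.
So suber → subor.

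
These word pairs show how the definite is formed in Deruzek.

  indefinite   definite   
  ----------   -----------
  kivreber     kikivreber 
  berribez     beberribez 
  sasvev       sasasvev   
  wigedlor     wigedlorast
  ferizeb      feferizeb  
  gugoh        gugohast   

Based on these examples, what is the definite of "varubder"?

vavarubder

kivreber and wigedlor both end in -r yet inflect differently (kikivreber, wigedlorast), so the final letter is not what conditions the rule; the last vowel is.
"varubder" has last vowel 'e'. The stems whose last vowel is 'e' (berribez → beberribez, sasvev → sasasvev, kivreber → kikivreber) repeat the first consonant+vowel as a prefix.
The other pattern: stems whose last vowel is 'o' add -ast.
So varubder → vavarubder.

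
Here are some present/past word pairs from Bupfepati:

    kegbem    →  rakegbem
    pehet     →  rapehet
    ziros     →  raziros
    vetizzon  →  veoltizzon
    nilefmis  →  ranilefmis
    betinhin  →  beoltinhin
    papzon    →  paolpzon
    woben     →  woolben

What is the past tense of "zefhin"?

papzon and ziros both have last vowel 'o' yet inflect differently (paolpzon, raziros), so the last vowel is not what conditions the rule; the final letter is.
"zefhin" ends in -n. The stems ending in -n (papzon → paolpzon, woben → woolben, vetizzon → veoltizzon) insert -ol- after the first vowel.
The other pattern: stems ending in -m, -s or -t add the prefix ra-.
So zefhin → zeolfhin.

zeolfhin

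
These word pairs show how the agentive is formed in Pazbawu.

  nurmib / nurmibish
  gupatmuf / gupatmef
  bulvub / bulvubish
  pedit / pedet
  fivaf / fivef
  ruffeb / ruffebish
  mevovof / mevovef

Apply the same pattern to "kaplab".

kaplabish

"kaplab" ends in -b. The stems ending in -b (bulvub → bulvubish, nurmib → nurmibish, ruffeb → ruffebish) add -ish.
So kaplab → kaplabish.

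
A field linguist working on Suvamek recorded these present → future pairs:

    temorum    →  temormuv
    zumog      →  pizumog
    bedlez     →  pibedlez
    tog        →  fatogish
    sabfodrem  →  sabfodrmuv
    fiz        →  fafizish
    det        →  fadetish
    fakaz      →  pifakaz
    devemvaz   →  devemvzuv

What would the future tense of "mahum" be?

pimahum

"mahum" has 2 vowels. The stems with 2 vowels (zumog → pizumog, fakaz → pifakaz, bedlez → pibedlez) add the prefix pi-.
The other patterns: stems with 1 vowel add fa- … -ish around the stem; stems with 3 vowels delete the last vowel and add -uv.
So mahum → pimahum.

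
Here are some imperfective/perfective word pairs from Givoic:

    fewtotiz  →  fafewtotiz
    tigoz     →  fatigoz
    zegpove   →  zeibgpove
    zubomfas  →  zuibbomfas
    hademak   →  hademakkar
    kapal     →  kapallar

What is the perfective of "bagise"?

baibgise

"bagise" ends in -e. The one such stem in the data (zegpove → zeibgpove) inserts -ib- after the first vowel (as does zubomfas), so the same rule applies.
The other patterns: stems ending in -z add the prefix fa-; stems ending in -k or -l double the final consonant and add -ar.
So bagise → baibgise.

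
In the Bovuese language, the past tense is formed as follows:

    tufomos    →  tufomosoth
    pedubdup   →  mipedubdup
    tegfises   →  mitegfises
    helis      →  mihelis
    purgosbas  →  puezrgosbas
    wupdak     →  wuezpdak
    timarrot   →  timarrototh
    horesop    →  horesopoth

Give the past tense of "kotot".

purgosbas and tufomos both end in -s yet inflect differently (puezrgosbas, tufomosoth), so the final letter is not what conditions the rule; the last vowel is.
"kotot" has last vowel 'o'. The stems whose last vowel is 'o' (timarrot → timarrototh, horesop → horesopoth, tufomos → tufomosoth) add -oth.
The other patterns: stems whose last vowel is 'a' insert -ez- after the first vowel; stems whose last vowel is 'e', 'i' or 'u' add the prefix mi-.
So kotot → kotototh.

kotototh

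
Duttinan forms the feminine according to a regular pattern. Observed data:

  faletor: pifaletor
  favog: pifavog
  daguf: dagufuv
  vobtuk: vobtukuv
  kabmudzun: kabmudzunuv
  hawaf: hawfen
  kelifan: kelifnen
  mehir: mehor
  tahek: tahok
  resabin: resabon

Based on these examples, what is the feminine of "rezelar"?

"rezelar" has last vowel 'a'. The stems whose last vowel is 'a' (hawaf → hawfen, kelifan → kelifnen) delete the last vowel and add -en.
The other patterns: stems whose last vowel is 'o' add the prefix pi-; stems whose last vowel is 'u' add -uv; stems whose last vowel is 'e' or 'i' change the last vowel to 'o'.
So rezelar → rezelren.

rezelren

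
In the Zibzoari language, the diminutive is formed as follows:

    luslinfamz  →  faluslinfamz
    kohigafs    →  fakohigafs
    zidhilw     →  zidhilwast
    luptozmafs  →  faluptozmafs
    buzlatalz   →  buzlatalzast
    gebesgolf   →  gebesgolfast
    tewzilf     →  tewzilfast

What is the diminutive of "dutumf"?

fadutumf

buzlatalz and luslinfamz both end in -z yet inflect differently (buzlatalzast, faluslinfamz), so the final letter is not what conditions the rule; the second-to-last letter is.
"dutumf" has second-to-last letter 'm'. The one such stem in the data (luslinfamz → faluslinfamz) adds the prefix fa-, so the same rule applies.
So dutumf → fadutumf.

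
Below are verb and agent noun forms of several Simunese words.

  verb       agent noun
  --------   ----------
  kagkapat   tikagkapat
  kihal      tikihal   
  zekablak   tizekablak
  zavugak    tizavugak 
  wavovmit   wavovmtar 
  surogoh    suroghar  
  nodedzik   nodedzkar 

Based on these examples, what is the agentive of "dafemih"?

kagkapat and wavovmit both end in -t yet inflect differently (tikagkapat, wavovmtar), so the final letter is not what conditions the rule; the last vowel is.
"dafemih" has last vowel 'i'. The stems whose last vowel is 'i' (wavovmit → wavovmtar, nodedzik → nodedzkar) delete the last vowel and add -ar.
So dafemih → dafemhar.

dafemhar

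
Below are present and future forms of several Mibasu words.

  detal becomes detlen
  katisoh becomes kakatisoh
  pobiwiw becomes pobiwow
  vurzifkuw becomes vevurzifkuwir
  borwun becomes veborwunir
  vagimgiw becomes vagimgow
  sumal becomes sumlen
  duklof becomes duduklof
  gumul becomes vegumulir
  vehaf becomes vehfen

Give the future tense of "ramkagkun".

duklof and vehaf both end in -f yet inflect differently (duduklof, vehfen), so the final letter is not what conditions the rule; the last vowel is.
"ramkagkun" has last vowel 'u'. The stems whose last vowel is 'u' (vurzifkuw → vevurzifkuwir, borwun → veborwunir, gumul → vegumulir) add ve- … -ir around the stem.
The other patterns: stems whose last vowel is 'o' repeat the first consonant+vowel as a prefix; stems whose last vowel is 'a' delete the last vowel and add -en; stems whose last vowel is 'i' change the last vowel to 'o'.
So ramkagkun → veramkagkunir.

veramkagkunir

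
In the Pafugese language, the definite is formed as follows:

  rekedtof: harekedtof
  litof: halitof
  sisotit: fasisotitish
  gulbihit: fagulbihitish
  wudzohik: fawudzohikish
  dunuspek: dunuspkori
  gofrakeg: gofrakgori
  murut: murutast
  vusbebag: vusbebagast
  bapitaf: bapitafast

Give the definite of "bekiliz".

"bekiliz" has last vowel 'i'. The stems whose last vowel is 'i' (sisotit → fasisotitish, gulbihit → fagulbihitish, wudzohik → fawudzohikish) add fa- … -ish around the stem.
So bekiliz → fabekilizish.

fabekilizish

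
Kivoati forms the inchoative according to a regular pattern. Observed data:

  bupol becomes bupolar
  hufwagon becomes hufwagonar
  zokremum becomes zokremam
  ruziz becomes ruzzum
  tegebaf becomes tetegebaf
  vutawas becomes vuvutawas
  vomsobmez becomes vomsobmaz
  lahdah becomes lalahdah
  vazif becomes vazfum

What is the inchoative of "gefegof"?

gefegofar

vazif and tegebaf both end in -f yet inflect differently (vazfum, tetegebaf), so the final letter is not what conditions the rule; the last vowel is.
"gefegof" has last vowel 'o'. The stems whose last vowel is 'o' (bupol → bupolar, hufwagon → hufwagonar) add -ar.
So gefegof → gefegofar.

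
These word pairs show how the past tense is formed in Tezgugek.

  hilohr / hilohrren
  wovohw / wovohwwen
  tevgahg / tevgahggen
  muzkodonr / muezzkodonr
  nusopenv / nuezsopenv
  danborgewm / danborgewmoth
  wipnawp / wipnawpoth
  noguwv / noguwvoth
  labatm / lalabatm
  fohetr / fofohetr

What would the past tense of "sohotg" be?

hilohr and muzkodonr both end in -r yet inflect differently (hilohrren, muezzkodonr), so the final letter is not what conditions the rule; the second-to-last letter is.
"sohotg" has second-to-last letter 't'. The stems whose second-to-last letter is 't' (labatm → lalabatm, fohetr → fofohetr) repeat the first consonant+vowel as a prefix.
The other patterns: stems whose second-to-last letter is 'h' double the final consonant and add -en; stems whose second-to-last letter is 'n' insert -ez- after the first vowel; stems whose second-to-last letter is 'w' add -oth.
So sohotg → sosohotg.

sosohotg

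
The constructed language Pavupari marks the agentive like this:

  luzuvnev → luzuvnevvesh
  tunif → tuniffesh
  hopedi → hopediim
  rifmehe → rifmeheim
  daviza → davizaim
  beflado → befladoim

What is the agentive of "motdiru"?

tunif and hopedi both have last vowel 'i' yet inflect differently (tuniffesh, hopediim), so the last vowel is not what conditions the rule; whether the stem ends in a vowel or a consonant is.
"motdiru" ends in a vowel. The stems ending in a vowel (hopedi → hopediim, rifmehe → rifmeheim, daviza → davizaim) add -im.
The other pattern: stems ending in a consonant double the final consonant and add -esh.
So motdiru → motdiruim.

motdiruim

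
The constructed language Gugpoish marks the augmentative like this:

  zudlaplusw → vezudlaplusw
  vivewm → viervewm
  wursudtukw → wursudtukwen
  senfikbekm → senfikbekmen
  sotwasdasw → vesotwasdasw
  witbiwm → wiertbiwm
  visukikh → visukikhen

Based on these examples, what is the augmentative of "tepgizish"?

wursudtukw and sotwasdasw both end in -w yet inflect differently (wursudtukwen, vesotwasdasw), so the final letter is not what conditions the rule; the second-to-last letter is.
"tepgizish" has second-to-last letter 's'. The stems whose second-to-last letter is 's' (sotwasdasw → vesotwasdasw, zudlaplusw → vezudlaplusw) add the prefix ve-.
The other patterns: stems whose second-to-last letter is 'k' add -en; stems whose second-to-last letter is 'w' insert -er- after the first vowel.
So tepgizish → vetepgizish.

vetepgizish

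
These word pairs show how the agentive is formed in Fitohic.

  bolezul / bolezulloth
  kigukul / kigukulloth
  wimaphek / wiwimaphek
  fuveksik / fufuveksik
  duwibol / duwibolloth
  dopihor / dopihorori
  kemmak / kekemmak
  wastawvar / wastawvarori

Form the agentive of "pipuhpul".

duwibol and dopihor both have last vowel 'o' yet inflect differently (duwibolloth, dopihorori), so the last vowel is not what conditions the rule; the final letter is.
"pipuhpul" ends in -l. The stems ending in -l (duwibol → duwibolloth, kigukul → kigukulloth, bolezul → bolezulloth) double the final consonant and add -oth.
So pipuhpul → pipuhpulloth.

pipuhpulloth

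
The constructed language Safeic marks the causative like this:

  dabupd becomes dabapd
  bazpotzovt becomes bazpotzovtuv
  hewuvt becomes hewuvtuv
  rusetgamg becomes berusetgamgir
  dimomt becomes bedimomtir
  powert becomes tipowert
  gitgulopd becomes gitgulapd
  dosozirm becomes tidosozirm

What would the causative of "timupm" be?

bazpotzovt and powert both end in -t yet inflect differently (bazpotzovtuv, tipowert), so the final letter is not what conditions the rule; the second-to-last letter is.
"timupm" has second-to-last letter 'p'. The stems whose second-to-last letter is 'p' (gitgulopd → gitgulapd, dabupd → dabapd) change the last vowel to 'a'.
So timupm → timapm.

timapm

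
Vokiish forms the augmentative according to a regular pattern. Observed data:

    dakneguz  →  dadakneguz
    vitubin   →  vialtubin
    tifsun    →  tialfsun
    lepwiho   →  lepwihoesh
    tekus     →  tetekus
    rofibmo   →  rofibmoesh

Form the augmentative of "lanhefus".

lalanhefus

tifsun and tekus both have last vowel 'u' yet inflect differently (tialfsun, tetekus), so the last vowel is not what conditions the rule; the final letter is.
"lanhefus" ends in -s. The one such stem in the data (tekus → tetekus) repeats the first consonant+vowel as a prefix (as does dakneguz), so the same rule applies.
The other patterns: stems ending in -n insert -al- after the first vowel; stems ending in -o add -esh.
So lanhefus → lalanhefus.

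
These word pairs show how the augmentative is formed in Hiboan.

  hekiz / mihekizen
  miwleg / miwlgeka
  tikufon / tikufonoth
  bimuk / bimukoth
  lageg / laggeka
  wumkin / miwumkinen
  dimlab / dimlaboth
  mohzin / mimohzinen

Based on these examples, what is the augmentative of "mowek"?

mowkeka

wumkin and tikufon both end in -n yet inflect differently (miwumkinen, tikufonoth), so the final letter is not what conditions the rule; the last vowel is.
"mowek" has last vowel 'e'. The stems whose last vowel is 'e' (miwleg → miwlgeka, lageg → laggeka) delete the last vowel and add -eka.
The other patterns: stems whose last vowel is 'i' add mi- … -en around the stem; stems whose last vowel is 'a', 'o' or 'u' add -oth.
So mowek → mowkeka.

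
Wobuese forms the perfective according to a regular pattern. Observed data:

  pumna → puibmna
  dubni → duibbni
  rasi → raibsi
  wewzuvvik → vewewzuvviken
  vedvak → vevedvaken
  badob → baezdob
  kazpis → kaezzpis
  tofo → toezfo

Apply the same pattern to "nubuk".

venubuken

"nubuk" ends in -k. The stems ending in -k (wewzuvvik → vewewzuvviken, vedvak → vevedvaken) add ve- … -en around the stem.
So nubuk → venubuken.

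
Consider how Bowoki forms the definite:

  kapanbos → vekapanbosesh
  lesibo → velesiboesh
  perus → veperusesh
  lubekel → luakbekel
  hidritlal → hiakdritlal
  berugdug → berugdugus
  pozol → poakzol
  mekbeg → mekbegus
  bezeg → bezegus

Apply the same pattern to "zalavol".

zaaklavol

"zalavol" ends in -l. The stems ending in -l (pozol → poakzol, lubekel → luakbekel, hidritlal → hiakdritlal) insert -ak- after the first vowel.
The other patterns: stems ending in -g add -us; stems ending in -o or -s add ve- … -esh around the stem.
So zalavol → zaaklavol.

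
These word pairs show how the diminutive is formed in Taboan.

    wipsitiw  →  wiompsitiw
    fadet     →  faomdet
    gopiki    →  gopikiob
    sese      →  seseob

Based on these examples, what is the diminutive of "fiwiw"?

wipsitiw and gopiki both have last vowel 'i' yet inflect differently (wiompsitiw, gopikiob), so the last vowel is not what conditions the rule; whether the stem ends in a vowel or a consonant is.
"fiwiw" ends in a consonant. The stems ending in a consonant (wipsitiw → wiompsitiw, fadet → faomdet) insert -om- after the first vowel.
So fiwiw → fiomwiw.

fiomwiw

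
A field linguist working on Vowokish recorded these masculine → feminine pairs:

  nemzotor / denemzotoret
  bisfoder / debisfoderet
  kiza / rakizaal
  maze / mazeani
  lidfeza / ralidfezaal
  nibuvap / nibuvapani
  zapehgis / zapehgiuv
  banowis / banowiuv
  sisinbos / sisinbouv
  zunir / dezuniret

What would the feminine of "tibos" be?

tibouv

"tibos" ends in -s. The stems ending in -s (sisinbos → sisinbouv, zapehgis → zapehgiuv, banowis → banowiuv) drop the final letter and add -uv.
So tibos → tibouv.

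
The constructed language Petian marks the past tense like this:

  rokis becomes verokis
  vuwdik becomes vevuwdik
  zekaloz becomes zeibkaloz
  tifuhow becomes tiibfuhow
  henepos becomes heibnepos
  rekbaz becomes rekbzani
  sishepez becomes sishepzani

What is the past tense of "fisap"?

rokis and henepos both end in -s yet inflect differently (verokis, heibnepos), so the final letter is not what conditions the rule; the last vowel is.
"fisap" has last vowel 'a'. The one such stem in the data (rekbaz → rekbzani) deletes the last vowel and adds -ani (as does sishepez), so the same rule applies.
The other patterns: stems whose last vowel is 'i' add the prefix ve-; stems whose last vowel is 'o' insert -ib- after the first vowel.
So fisap → fispani.

fispani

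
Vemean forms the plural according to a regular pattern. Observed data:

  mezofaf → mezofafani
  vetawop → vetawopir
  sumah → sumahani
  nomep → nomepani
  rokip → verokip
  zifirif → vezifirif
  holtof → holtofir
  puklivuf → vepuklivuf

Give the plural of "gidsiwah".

gidsiwahani

holtof and mezofaf both end in -f yet inflect differently (holtofir, mezofafani), so the final letter is not what conditions the rule; the last vowel is.
"gidsiwah" has last vowel 'a'. The stems whose last vowel is 'a' (mezofaf → mezofafani, sumah → sumahani) add -ani.
The other patterns: stems whose last vowel is 'o' add -ir; stems whose last vowel is 'i' or 'u' add the prefix ve-.
So gidsiwah → gidsiwahani.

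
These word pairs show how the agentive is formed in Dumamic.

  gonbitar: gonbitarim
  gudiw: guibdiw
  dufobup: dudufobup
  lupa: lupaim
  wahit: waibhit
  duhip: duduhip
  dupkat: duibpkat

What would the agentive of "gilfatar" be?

lupa and dupkat both have last vowel 'a' yet inflect differently (lupaim, duibpkat), so the last vowel is not what conditions the rule; the final letter is.
"gilfatar" ends in -r. The one such stem in the data (gonbitar → gonbitarim) adds -im, so the same rule applies.
The other patterns: stems ending in -p repeat the first consonant+vowel as a prefix; stems ending in -t or -w insert -ib- after the first vowel.
So gilfatar → gilfatarim.

gilfatarim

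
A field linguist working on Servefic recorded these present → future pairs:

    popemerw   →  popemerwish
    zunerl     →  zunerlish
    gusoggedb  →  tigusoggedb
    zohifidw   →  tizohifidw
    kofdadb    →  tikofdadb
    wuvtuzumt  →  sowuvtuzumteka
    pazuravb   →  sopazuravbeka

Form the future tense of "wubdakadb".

tiwubdakadb

"wubdakadb" has second-to-last letter 'd'. The stems whose second-to-last letter is 'd' (gusoggedb → tigusoggedb, zohifidw → tizohifidw, kofdadb → tikofdadb) add the prefix ti-.
So wubdakadb → tiwubdakadb.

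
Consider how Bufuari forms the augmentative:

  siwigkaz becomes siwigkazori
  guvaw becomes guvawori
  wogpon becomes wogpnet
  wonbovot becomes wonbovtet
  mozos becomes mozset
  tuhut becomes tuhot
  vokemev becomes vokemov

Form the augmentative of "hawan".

"hawan" has last vowel 'a'. The stems whose last vowel is 'a' (siwigkaz → siwigkazori, guvaw → guvawori) add -ori.
So hawan → hawanori.

hawanori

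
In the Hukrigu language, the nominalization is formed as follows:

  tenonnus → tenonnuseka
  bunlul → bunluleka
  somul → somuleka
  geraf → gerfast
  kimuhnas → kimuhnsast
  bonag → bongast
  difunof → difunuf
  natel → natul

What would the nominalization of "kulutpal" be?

kulutplast

"kulutpal" has last vowel 'a'. The stems whose last vowel is 'a' (geraf → gerfast, kimuhnas → kimuhnsast, bonag → bongast) delete the last vowel and add -ast.
The other patterns: stems whose last vowel is 'u' add -eka; stems whose last vowel is 'e' or 'o' change the last vowel to 'u'.
So kulutpal → kulutplast.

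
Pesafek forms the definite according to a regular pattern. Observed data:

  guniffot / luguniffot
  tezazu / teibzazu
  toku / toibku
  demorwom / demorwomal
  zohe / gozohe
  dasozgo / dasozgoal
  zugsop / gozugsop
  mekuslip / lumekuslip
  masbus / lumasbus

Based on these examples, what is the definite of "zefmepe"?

zugsop and mekuslip both end in -p yet inflect differently (gozugsop, lumekuslip), so the final letter is not what conditions the rule; the first letter is.
"zefmepe" begins with z-. The stems beginning with z- (zohe → gozohe, zugsop → gozugsop) add the prefix go-.
The other patterns: stems beginning with d- add -al; stems beginning with t- insert -ib- after the first vowel; stems beginning with g- or m- add the prefix lu-.
So zefmepe → gozefmepe.

gozefmepe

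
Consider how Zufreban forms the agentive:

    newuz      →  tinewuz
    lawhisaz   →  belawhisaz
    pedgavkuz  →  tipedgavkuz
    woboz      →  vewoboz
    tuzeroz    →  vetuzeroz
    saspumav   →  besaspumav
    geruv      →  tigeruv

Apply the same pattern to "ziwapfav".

beziwapfav

lawhisaz and newuz both end in -z yet inflect differently (belawhisaz, tinewuz), so the final letter is not what conditions the rule; the last vowel is.
"ziwapfav" has last vowel 'a'. The stems whose last vowel is 'a' (saspumav → besaspumav, lawhisaz → belawhisaz) add the prefix be-.
So ziwapfav → beziwapfav.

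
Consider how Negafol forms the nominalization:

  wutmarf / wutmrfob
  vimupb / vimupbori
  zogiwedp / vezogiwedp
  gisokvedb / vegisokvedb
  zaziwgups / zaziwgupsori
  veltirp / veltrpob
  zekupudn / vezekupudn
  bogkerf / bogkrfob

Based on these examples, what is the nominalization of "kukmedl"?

vekukmedl

zogiwedp and veltirp both end in -p yet inflect differently (vezogiwedp, veltrpob), so the final letter is not what conditions the rule; the second-to-last letter is.
"kukmedl" has second-to-last letter 'd'. The stems whose second-to-last letter is 'd' (zekupudn → vezekupudn, gisokvedb → vegisokvedb, zogiwedp → vezogiwedp) add the prefix ve-.
So kukmedl → vekukmedl.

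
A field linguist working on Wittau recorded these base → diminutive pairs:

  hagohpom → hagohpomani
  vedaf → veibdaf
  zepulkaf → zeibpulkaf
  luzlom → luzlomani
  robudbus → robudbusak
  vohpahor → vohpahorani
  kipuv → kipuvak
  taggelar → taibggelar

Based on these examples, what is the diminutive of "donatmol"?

taggelar and vohpahor both end in -r yet inflect differently (taibggelar, vohpahorani), so the final letter is not what conditions the rule; the last vowel is.
"donatmol" has last vowel 'o'. The stems whose last vowel is 'o' (vohpahor → vohpahorani, luzlom → luzlomani, hagohpom → hagohpomani) add -ani.
The other patterns: stems whose last vowel is 'a' insert -ib- after the first vowel; stems whose last vowel is 'u' add -ak.
So donatmol → donatmolani.

donatmolani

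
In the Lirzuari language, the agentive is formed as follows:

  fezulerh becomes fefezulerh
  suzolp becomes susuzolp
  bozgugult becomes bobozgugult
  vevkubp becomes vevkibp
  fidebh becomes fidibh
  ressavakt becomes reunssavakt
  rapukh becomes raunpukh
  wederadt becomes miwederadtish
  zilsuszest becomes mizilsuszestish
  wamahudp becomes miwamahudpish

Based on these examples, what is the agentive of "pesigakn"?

"pesigakn" has second-to-last letter 'k'. The stems whose second-to-last letter is 'k' (ressavakt → reunssavakt, rapukh → raunpukh) insert -un- after the first vowel.
The other patterns: stems whose second-to-last letter is 'l' or 'r' repeat the first consonant+vowel as a prefix; stems whose second-to-last letter is 'b' change the last vowel to 'i'; stems whose second-to-last letter is 'd' or 's' add mi- … -ish around the stem.
So pesigakn → peunsigakn.

peunsigakn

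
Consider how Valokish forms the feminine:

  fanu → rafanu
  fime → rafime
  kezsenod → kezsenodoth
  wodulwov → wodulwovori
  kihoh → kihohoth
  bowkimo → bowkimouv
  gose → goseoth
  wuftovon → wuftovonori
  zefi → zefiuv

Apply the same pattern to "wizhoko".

"wizhoko" begins with w-. The stems beginning with w- (wuftovon → wuftovonori, wodulwov → wodulwovori) add -ori.
The other patterns: stems beginning with b- or z- add -uv; stems beginning with f- add the prefix ra-; stems beginning with g- or k- add -oth.
So wizhoko → wizhokoori.

wizhokoori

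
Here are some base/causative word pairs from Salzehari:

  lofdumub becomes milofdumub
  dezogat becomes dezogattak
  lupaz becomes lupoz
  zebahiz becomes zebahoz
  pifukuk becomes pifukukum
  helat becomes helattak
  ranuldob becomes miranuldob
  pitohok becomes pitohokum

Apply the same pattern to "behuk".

behukum

dezogat and lupaz both have last vowel 'a' yet inflect differently (dezogattak, lupoz), so the last vowel is not what conditions the rule; the final letter is.
"behuk" ends in -k. The stems ending in -k (pifukuk → pifukukum, pitohok → pitohokum) add -um.
So behuk → behukum.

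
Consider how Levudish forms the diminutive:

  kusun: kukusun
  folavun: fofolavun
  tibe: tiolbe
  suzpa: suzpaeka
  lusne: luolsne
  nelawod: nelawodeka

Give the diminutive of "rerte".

reolrte

suzpa and lusne both have 2 vowels yet inflect differently (suzpaeka, luolsne), so the number of vowels is not what conditions the rule; the final letter is.
"rerte" ends in -e. The stems ending in -e (lusne → luolsne, tibe → tiolbe) insert -ol- after the first vowel.
So rerte → reolrte.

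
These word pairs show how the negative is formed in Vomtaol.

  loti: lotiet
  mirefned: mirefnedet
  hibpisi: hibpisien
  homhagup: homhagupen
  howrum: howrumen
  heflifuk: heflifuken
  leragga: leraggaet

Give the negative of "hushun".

hushunen

"hushun" begins with h-. The stems beginning with h- (heflifuk → heflifuken, homhagup → homhagupen, howrum → howrumen) add -en.
The other pattern: stems beginning with l- or m- add -et.
So hushun → hushunen.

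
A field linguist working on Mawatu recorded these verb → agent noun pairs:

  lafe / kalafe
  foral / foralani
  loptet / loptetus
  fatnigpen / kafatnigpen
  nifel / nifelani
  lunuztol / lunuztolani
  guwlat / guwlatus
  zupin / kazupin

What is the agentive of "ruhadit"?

ruhaditus

nifel and loptet both have last vowel 'e' yet inflect differently (nifelani, loptetus), so the last vowel is not what conditions the rule; the final letter is.
"ruhadit" ends in -t. The stems ending in -t (loptet → loptetus, guwlat → guwlatus) add -us.
The other patterns: stems ending in -l add -ani; stems ending in -e or -n add the prefix ka-.
So ruhadit → ruhaditus.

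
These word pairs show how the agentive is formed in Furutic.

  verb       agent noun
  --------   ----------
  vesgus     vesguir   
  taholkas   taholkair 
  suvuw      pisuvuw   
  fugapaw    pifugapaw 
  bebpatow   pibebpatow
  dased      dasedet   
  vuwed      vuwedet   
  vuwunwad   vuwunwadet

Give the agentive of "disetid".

"disetid" ends in -d. The stems ending in -d (dased → dasedet, vuwed → vuwedet, vuwunwad → vuwunwadet) add -et.
The other patterns: stems ending in -s drop the final letter and add -ir; stems ending in -w add the prefix pi-.
So disetid → disetidet.

disetidet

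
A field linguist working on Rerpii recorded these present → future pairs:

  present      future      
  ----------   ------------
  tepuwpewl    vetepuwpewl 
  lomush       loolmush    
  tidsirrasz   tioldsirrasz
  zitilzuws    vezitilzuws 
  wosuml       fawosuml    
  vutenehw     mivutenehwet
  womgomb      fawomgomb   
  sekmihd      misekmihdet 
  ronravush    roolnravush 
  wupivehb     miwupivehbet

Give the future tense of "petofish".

peoltofish

wupivehb and womgomb both end in -b yet inflect differently (miwupivehbet, fawomgomb), so the final letter is not what conditions the rule; the second-to-last letter is.
"petofish" has second-to-last letter 's'. The stems whose second-to-last letter is 's' (lomush → loolmush, ronravush → roolnravush, tidsirrasz → tioldsirrasz) insert -ol- after the first vowel.
The other patterns: stems whose second-to-last letter is 'h' add mi- … -et around the stem; stems whose second-to-last letter is 'w' add the prefix ve-; stems whose second-to-last letter is 'm' add the prefix fa-.
So petofish → peoltofish.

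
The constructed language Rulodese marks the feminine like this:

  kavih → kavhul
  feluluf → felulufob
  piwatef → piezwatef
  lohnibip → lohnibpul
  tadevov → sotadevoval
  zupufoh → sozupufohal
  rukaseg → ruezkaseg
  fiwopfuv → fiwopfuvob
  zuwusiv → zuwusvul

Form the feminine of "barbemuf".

tadevov and fiwopfuv both end in -v yet inflect differently (sotadevoval, fiwopfuvob), so the final letter is not what conditions the rule; the last vowel is.
"barbemuf" has last vowel 'u'. The stems whose last vowel is 'u' (feluluf → felulufob, fiwopfuv → fiwopfuvob) add -ob.
So barbemuf → barbemufob.

barbemufob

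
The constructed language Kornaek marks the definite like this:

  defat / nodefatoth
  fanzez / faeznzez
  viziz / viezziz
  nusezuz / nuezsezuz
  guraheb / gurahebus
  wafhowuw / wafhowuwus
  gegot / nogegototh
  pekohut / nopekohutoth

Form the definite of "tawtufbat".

"tawtufbat" ends in -t. The stems ending in -t (defat → nodefatoth, gegot → nogegototh, pekohut → nopekohutoth) add no- … -oth around the stem.
The other patterns: stems ending in -z insert -ez- after the first vowel; stems ending in -b or -w add -us.
So tawtufbat → notawtufbatoth.

notawtufbatoth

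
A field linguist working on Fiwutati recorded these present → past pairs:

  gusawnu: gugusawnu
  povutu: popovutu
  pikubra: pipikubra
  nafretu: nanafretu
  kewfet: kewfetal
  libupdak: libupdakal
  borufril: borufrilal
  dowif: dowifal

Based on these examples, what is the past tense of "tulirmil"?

pikubra and libupdak both have last vowel 'a' yet inflect differently (pipikubra, libupdakal), so the last vowel is not what conditions the rule; whether the stem ends in a vowel or a consonant is.
"tulirmil" ends in a consonant. The stems ending in a consonant (kewfet → kewfetal, libupdak → libupdakal, borufril → borufrilal) add -al.
So tulirmil → tulirmilal.

tulirmilal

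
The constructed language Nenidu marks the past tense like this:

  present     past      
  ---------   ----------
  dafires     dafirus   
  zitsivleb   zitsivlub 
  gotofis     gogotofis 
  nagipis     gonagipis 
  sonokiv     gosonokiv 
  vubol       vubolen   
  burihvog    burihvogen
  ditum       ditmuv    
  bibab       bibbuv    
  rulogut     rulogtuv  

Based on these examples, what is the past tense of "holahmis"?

dafires and gotofis both end in -s yet inflect differently (dafirus, gogotofis), so the final letter is not what conditions the rule; the last vowel is.
"holahmis" has last vowel 'i'. The stems whose last vowel is 'i' (gotofis → gogotofis, nagipis → gonagipis, sonokiv → gosonokiv) add the prefix go-.
The other patterns: stems whose last vowel is 'e' change the last vowel to 'u'; stems whose last vowel is 'o' add -en; stems whose last vowel is 'a' or 'u' delete the last vowel and add -uv.
So holahmis → goholahmis.

goholahmis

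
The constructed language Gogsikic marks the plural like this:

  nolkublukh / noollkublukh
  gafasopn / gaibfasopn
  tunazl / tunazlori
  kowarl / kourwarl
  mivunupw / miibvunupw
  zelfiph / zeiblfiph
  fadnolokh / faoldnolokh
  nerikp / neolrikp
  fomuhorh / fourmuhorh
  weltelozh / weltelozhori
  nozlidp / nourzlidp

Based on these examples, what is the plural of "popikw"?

zelfiph and weltelozh both end in -h yet inflect differently (zeiblfiph, weltelozhori), so the final letter is not what conditions the rule; the second-to-last letter is.
"popikw" has second-to-last letter 'k'. The stems whose second-to-last letter is 'k' (fadnolokh → faoldnolokh, nerikp → neolrikp, nolkublukh → noollkublukh) insert -ol- after the first vowel.
The other patterns: stems whose second-to-last letter is 'p' insert -ib- after the first vowel; stems whose second-to-last letter is 'z' add -ori; stems whose second-to-last letter is 'd' or 'r' insert -ur- after the first vowel.
So popikw → poolpikw.

poolpikw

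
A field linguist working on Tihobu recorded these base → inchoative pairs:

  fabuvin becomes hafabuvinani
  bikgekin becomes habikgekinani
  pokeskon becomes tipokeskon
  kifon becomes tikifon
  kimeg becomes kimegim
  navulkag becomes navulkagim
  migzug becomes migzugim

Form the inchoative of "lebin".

halebinani

fabuvin and pokeskon both end in -n yet inflect differently (hafabuvinani, tipokeskon), so the final letter is not what conditions the rule; the last vowel is.
"lebin" has last vowel 'i'. The stems whose last vowel is 'i' (fabuvin → hafabuvinani, bikgekin → habikgekinani) add ha- … -ani around the stem.
The other patterns: stems whose last vowel is 'o' add the prefix ti-; stems whose last vowel is 'a', 'e' or 'u' add -im.
So lebin → halebinani.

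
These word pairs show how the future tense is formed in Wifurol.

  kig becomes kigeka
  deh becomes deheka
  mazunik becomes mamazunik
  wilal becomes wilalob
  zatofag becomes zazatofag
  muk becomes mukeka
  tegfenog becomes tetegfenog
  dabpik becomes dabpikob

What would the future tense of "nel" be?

neleka

muk and dabpik both end in -k yet inflect differently (mukeka, dabpikob), so the final letter is not what conditions the rule; the number of vowels is.
"nel" has 1 vowel. The stems with 1 vowel (muk → mukeka, deh → deheka, kig → kigeka) add -eka.
So nel → neleka.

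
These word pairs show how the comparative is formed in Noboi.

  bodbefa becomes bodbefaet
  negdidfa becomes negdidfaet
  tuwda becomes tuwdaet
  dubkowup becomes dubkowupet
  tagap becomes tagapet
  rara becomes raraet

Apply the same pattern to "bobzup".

Every pair shown (bodbefa → bodbefaet, negdidfa → negdidfaet, tuwda → tuwdaet, …) follows the same rule: add -et.
So bobzup → bobzupet.

bobzupet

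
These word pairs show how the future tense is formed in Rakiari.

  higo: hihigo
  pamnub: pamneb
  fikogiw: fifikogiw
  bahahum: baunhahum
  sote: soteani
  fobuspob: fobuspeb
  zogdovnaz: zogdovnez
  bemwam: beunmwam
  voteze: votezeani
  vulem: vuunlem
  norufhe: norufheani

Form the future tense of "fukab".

norufhe and vulem both have last vowel 'e' yet inflect differently (norufheani, vuunlem), so the last vowel is not what conditions the rule; the final letter is.
"fukab" ends in -b. The stems ending in -b (fobuspob → fobuspeb, pamnub → pamneb) change the last vowel to 'e'.
So fukab → fukeb.

fukeb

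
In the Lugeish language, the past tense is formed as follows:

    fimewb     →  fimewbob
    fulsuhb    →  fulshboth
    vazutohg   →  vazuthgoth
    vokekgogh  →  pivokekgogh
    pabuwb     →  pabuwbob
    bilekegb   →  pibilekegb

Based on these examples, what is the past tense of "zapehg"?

pabuwb and fulsuhb both end in -b yet inflect differently (pabuwbob, fulshboth), so the final letter is not what conditions the rule; the second-to-last letter is.
"zapehg" has second-to-last letter 'h'. The stems whose second-to-last letter is 'h' (vazutohg → vazuthgoth, fulsuhb → fulshboth) delete the last vowel and add -oth.
The other patterns: stems whose second-to-last letter is 'w' add -ob; stems whose second-to-last letter is 'g' add the prefix pi-.
So zapehg → zaphgoth.

zaphgoth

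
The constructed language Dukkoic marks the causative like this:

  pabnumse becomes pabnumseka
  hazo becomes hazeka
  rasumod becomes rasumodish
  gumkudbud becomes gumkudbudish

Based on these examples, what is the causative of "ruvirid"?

ruviridish

hazo and rasumod both have last vowel 'o' yet inflect differently (hazeka, rasumodish), so the last vowel is not what conditions the rule; whether the stem ends in a vowel or a consonant is.
"ruvirid" ends in a consonant. The stems ending in a consonant (gumkudbud → gumkudbudish, rasumod → rasumodish) add -ish.
The other pattern: stems ending in a vowel drop the final letter and add -eka.
So ruvirid → ruviridish.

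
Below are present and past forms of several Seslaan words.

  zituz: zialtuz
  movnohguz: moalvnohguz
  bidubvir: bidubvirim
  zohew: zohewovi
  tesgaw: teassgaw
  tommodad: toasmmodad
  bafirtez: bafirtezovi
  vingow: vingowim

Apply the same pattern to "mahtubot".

zituz and bafirtez both end in -z yet inflect differently (zialtuz, bafirtezovi), so the final letter is not what conditions the rule; the last vowel is.
"mahtubot" has last vowel 'o'. The one such stem in the data (vingow → vingowim) adds -im, so the same rule applies.
The other patterns: stems whose last vowel is 'u' insert -al- after the first vowel; stems whose last vowel is 'a' insert -as- after the first vowel; stems whose last vowel is 'e' add -ovi.
So mahtubot → mahtubotim.

mahtubotim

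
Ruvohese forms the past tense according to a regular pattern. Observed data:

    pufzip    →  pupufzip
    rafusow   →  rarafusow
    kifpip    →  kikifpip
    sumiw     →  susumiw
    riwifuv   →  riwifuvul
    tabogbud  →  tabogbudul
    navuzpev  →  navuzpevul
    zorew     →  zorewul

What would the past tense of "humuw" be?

rafusow and zorew both end in -w yet inflect differently (rarafusow, zorewul), so the final letter is not what conditions the rule; the last vowel is.
"humuw" has last vowel 'u'. The stems whose last vowel is 'u' (riwifuv → riwifuvul, tabogbud → tabogbudul) add -ul.
The other pattern: stems whose last vowel is 'i' or 'o' repeat the first consonant+vowel as a prefix.
So humuw → humuwul.

humuwul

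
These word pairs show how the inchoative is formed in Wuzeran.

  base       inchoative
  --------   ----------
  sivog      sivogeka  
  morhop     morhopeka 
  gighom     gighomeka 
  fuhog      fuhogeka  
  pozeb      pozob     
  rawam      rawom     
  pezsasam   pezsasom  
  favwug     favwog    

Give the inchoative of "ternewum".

gighom and rawam both end in -m yet inflect differently (gighomeka, rawom), so the final letter is not what conditions the rule; the last vowel is.
"ternewum" has last vowel 'u'. The one such stem in the data (favwug → favwog) changes the last vowel to 'o' (as do pozeb, rawam), so the same rule applies.
So ternewum → ternewom.

ternewom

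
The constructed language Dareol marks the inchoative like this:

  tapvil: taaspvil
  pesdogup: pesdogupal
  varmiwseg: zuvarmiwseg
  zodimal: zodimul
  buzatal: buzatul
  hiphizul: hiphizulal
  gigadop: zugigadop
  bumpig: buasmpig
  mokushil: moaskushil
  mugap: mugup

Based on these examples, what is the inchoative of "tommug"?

tommugal

bumpig and varmiwseg both end in -g yet inflect differently (buasmpig, zuvarmiwseg), so the final letter is not what conditions the rule; the last vowel is.
"tommug" has last vowel 'u'. The stems whose last vowel is 'u' (pesdogup → pesdogupal, hiphizul → hiphizulal) add -al.
So tommug → tommugal.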